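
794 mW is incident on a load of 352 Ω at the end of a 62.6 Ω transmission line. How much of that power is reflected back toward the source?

Γ = (352 − 62.6)/(352 + 62.6) = 0.698
|Γ|² = 0.487
P_refl = |Γ|²·P_inc = 387 mW, P_del = (1 − |Γ|²)·P_inc = 407 mW

P_reflected ≈ 387 mW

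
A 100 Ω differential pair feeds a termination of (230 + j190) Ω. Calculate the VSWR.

Γ = (Z_L − Z_0)/(Z_L + Z_0) = (130 + j190)/(330 + j190)
|Γ| = 230/381 = 0.605
VSWR = (1 + |Γ|)/(1 − |Γ|) = 1.6/0.395

VSWR ≈ 4.06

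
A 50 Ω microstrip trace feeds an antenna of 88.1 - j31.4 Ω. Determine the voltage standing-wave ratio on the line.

VSWR ≈ 2.07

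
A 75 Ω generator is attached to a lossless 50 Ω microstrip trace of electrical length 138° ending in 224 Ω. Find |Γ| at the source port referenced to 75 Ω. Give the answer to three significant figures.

|Γ| ≈ 0.649

tan(βl) = -0.9
Z_in = Z_0·(Z_L + jZ_0·tanβl)/(Z_0 + jZ_L·tanβl) = 23.5 + j49.7 Ω
Γ_s = (Z_in − Z_s)/(Z_in + Z_s) = (-51.5 + j49.7)/(98.5 + j49.7), |Γ_s| = 0.649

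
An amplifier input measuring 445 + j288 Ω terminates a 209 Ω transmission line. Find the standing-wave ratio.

VSWR ≈ 3.18

Γ = (Z_L − Z_0)/(Z_L + Z_0) = (236 + j288)/(654 + j288)
|Γ| = 372/715 = 0.521
VSWR = (1 + |Γ|)/(1 − |Γ|) = 1.52/0.479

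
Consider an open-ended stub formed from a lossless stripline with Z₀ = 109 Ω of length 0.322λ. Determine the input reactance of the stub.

X_in ≈ 53 Ω (inductive)

βl = 2π × 0.322 = 116°
tan(βl) = -2.06
For an open-ended stub, Z_in = −jZ_0·cot(βl) = −jZ_0/tan(βl)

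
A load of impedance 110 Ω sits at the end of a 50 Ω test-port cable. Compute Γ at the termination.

Γ = 0.375

Γ = (Z_L − Z_0)/(Z_L + Z_0) = (110 − 50)/(110 + 50) = 60/160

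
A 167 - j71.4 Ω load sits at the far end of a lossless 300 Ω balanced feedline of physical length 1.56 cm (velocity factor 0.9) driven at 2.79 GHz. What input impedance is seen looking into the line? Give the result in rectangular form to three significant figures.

λ = v/f = 0.9·c / 2.79 GHz = 0.0968 m
βl = 2π·l/λ = 2π × 0.161 = 58°
tan(βl) = tan(58°) = 1.6
Z_in = Z_0·(Z_L + jZ_0·tanβl)/(Z_0 + jZ_L·tanβl)
     = 300·(167 + j409)/(414 + j268)

Z_in ≈ 220 + j154 Ω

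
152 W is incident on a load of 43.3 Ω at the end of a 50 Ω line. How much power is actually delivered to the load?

P_delivered ≈ 151 W

Γ = (43.3 − 50)/(43.3 + 50) = -0.0718
|Γ|² = 0.00516
P_refl = |Γ|²·P_inc = 0.784 W, P_del = (1 − |Γ|²)·P_inc = 151 W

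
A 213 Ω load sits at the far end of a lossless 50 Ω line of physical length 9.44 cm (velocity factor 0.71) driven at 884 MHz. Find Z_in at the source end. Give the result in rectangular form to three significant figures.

λ = v/f = 0.71·c / 884 MHz = 0.241 m
βl = 2π·l/λ = 2π × 0.392 = 141°
tan(βl) = tan(141°) = -0.809
Z_in = Z_0·(Z_L + jZ_0·tanβl)/(Z_0 + jZ_L·tanβl)
     = 50·(213 − j40.4)/(50 − j172)

Z_in ≈ 27.4 + j53.9 Ω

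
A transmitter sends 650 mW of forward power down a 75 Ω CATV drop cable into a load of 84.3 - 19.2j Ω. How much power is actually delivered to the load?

|Γ| = |(9.3 − j19.2)/(159.3 − j19.2)| = 0.133
|Γ|² = 0.0177
P_refl = |Γ|²·P_inc = 11.5 mW, P_del = (1 − |Γ|²)·P_inc = 639 mW

P_delivered ≈ 639 mW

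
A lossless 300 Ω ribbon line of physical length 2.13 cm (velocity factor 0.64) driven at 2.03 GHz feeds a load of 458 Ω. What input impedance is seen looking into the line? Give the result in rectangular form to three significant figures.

Z_in ≈ 199 − j26.6 Ω

λ = v/f = 0.64·c / 2.03 GHz = 0.0946 m
βl = 2π·l/λ = 2π × 0.225 = 81.1°
tan(βl) = tan(81.1°) = 6.37
Z_in = Z_0·(Z_L + jZ_0·tanβl)/(Z_0 + jZ_L·tanβl)
     = 300·(458 + j1910)/(300 + j2920)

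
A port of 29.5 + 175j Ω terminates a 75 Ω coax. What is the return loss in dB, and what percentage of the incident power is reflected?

RL ≈ 1.04 dB; 78.7% of incident power reflected

Γ = (-45.5 + j175)/(104.5 + j175), |Γ| = 0.887
RL = −20·log₁₀(0.887) = 1.04 dB
P_refl/P_inc = |Γ|² = 0.787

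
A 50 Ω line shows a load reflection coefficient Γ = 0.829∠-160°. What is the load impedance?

Z_L = Z_0·(1 + Γ)/(1 − Γ) = 50·(0.221 − j0.284)/(1.78 + j0.284)

Z_L ≈ 4.82 − j8.74 Ω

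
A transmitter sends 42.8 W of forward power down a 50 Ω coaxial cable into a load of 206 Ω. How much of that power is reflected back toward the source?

Γ = (206 − 50)/(206 + 50) = 0.609
|Γ|² = 0.371
P_refl = |Γ|²·P_inc = 15.9 W, P_del = (1 − |Γ|²)·P_inc = 26.9 W

P_reflected ≈ 15.9 W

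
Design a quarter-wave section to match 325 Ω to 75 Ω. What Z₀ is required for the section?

Z_qwt ≈ 156 Ω

Z_qwt = √(Z_0·R_L) = √(75 × 325) = √24380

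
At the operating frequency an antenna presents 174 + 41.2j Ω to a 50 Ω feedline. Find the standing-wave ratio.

Γ = (Z_L − Z_0)/(Z_L + Z_0) = (124 + j41.2)/(224 + j41.2)
|Γ| = 131/228 = 0.574
VSWR = (1 + |Γ|)/(1 − |Γ|) = 1.57/0.426

VSWR ≈ 3.69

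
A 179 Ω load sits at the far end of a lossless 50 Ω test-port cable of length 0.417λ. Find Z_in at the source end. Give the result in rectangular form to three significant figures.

βl = 2π × 0.417 = 150°
tan(βl) = tan(150°) = -0.575
Z_in = Z_0·(Z_L + jZ_0·tanβl)/(Z_0 + jZ_L·tanβl)
     = 50·(179 − j28.7)/(50 − j103)

Z_in ≈ 45.5 + j64.9 Ω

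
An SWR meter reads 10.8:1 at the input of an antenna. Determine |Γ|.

|Γ| = (S − 1)/(S + 1) = (10.8 − 1)/(10.8 + 1) = 9.8/11.8

|Γ| ≈ 0.831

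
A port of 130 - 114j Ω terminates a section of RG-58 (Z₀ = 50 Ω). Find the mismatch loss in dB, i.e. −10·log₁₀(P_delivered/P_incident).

mismatch loss ≈ 2.42 dB

Γ = (80 − j114)/(180 − j114), |Γ| = 0.654
|Γ|² = 0.427, so P_del/P_inc = 1 − |Γ|² = 0.573
ML = −10·log₁₀(1 − |Γ|²)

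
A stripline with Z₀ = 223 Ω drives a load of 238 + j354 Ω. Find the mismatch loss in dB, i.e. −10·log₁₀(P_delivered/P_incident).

mismatch loss ≈ 2.02 dB

Γ = (15 + j354)/(461 + j354), |Γ| = 0.61
|Γ|² = 0.372, so P_del/P_inc = 1 − |Γ|² = 0.628
ML = −10·log₁₀(1 − |Γ|²)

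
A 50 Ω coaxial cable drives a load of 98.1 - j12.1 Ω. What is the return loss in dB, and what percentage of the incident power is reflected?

RL ≈ 9.53 dB; 11.1% of incident power reflected

Γ = (48.1 − j12.1)/(148.1 − j12.1), |Γ| = 0.334
RL = −20·log₁₀(0.334) = 9.53 dB
P_refl/P_inc = |Γ|² = 0.111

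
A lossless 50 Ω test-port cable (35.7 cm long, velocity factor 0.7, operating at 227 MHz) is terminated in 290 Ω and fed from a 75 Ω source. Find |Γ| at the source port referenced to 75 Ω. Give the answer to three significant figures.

|Γ| ≈ 0.714

λ = v/f = 0.7·c / 227 MHz = 0.925 m
βl = 2π·l/λ = 2π × 0.386 = 139°
tan(βl) = -0.872
Z_in = Z_0·(Z_L + jZ_0·tanβl)/(Z_0 + jZ_L·tanβl) = 19.2 + j53.6 Ω
Γ_s = (Z_in − Z_s)/(Z_in + Z_s) = (-55.8 + j53.6)/(94.2 + j53.6), |Γ_s| = 0.714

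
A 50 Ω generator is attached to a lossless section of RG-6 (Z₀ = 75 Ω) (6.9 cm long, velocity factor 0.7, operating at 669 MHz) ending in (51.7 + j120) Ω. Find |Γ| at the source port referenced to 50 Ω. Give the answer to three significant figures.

λ = v/f = 0.7·c / 669 MHz = 0.314 m
βl = 2π·l/λ = 2π × 0.22 = 79.1°
tan(βl) = 5.21
Z_in = Z_0·(Z_L + jZ_0·tanβl)/(Z_0 + jZ_L·tanβl) = 21.8 − j58.9 Ω
Γ_s = (Z_in − Z_s)/(Z_in + Z_s) = (-28.2 − j58.9)/(71.8 − j58.9), |Γ_s| = 0.703

|Γ| ≈ 0.703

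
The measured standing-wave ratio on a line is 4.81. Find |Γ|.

|Γ| ≈ 0.656

|Γ| = (S − 1)/(S + 1) = (4.81 − 1)/(4.81 + 1) = 3.81/5.81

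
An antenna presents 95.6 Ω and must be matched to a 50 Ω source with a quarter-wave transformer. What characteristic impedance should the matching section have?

Z_qwt = √(Z_0·R_L) = √(50 × 95.6) = √4780

Z_qwt ≈ 69.1 Ω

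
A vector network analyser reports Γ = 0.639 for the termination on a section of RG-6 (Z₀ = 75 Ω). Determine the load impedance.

Z_L = Z_0·(1 + Γ)/(1 − Γ) = 75·(1.64)/(0.361)

Z_L ≈ 341 Ω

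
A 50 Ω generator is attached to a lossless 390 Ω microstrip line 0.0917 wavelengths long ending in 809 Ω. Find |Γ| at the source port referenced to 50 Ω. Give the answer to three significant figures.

|Γ| ≈ 0.852

βl = 2π × 0.0917 = 33°
tan(βl) = 0.65
Z_in = Z_0·(Z_L + jZ_0·tanβl)/(Z_0 + jZ_L·tanβl) = 409 − j297 Ω
Γ_s = (Z_in − Z_s)/(Z_in + Z_s) = (359 − j297)/(459 − j297), |Γ_s| = 0.852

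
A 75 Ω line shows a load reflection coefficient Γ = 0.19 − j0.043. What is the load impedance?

Z_L = Z_0·(1 + Γ)/(1 − Γ) = 75·(1.19 − j0.043)/(0.81 + j0.043)

Z_L ≈ 110 − j9.8 Ω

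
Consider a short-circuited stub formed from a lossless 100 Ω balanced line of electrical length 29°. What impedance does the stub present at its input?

Z_in ≈ +j55.4 Ω

tan(βl) = 0.554
For a short-circuited stub, Z_in = jZ_0·tan(βl)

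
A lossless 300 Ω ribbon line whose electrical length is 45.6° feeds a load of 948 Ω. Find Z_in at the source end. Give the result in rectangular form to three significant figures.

Z_in ≈ 170 − j241 Ω

tan(βl) = tan(45.6°) = 1.02
Z_in = Z_0·(Z_L + jZ_0·tanβl)/(Z_0 + jZ_L·tanβl)
     = 300·(948 + j306)/(300 + j968)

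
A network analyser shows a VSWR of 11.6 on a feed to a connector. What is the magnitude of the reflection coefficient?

|Γ| ≈ 0.841

|Γ| = (S − 1)/(S + 1) = (11.6 − 1)/(11.6 + 1) = 10.6/12.6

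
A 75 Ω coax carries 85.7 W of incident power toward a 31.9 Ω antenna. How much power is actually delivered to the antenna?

P_delivered ≈ 71.8 W

Γ = (31.9 − 75)/(31.9 + 75) = -0.403
|Γ|² = 0.163
P_refl = |Γ|²·P_inc = 13.9 W, P_del = (1 − |Γ|²)·P_inc = 71.8 W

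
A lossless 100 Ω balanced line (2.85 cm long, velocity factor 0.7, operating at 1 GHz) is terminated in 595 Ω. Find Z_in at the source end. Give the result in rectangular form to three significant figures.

Z_in ≈ 29 − j83.1 Ω

λ = v/f = 0.7·c / 1 GHz = 0.21 m
βl = 2π·l/λ = 2π × 0.136 = 48.9°
tan(βl) = tan(48.9°) = 1.14
Z_in = Z_0·(Z_L + jZ_0·tanβl)/(Z_0 + jZ_L·tanβl)
     = 100·(595 + j114)/(100 + j681)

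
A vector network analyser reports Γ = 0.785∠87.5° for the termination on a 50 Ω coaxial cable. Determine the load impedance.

Z_L = Z_0·(1 + Γ)/(1 − Γ) = 50·(1.03 + j0.784)/(0.966 − j0.784)

Z_L ≈ 12.4 + j50.7 Ω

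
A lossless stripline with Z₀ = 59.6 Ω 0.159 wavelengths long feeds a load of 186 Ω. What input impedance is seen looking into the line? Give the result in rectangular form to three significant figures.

Z_in ≈ 25.9 − j33 Ω

βl = 2π × 0.159 = 57.2°
tan(βl) = tan(57.2°) = 1.55
Z_in = Z_0·(Z_L + jZ_0·tanβl)/(Z_0 + jZ_L·tanβl)
     = 59.6·(186 + j92.6)/(59.6 + j289)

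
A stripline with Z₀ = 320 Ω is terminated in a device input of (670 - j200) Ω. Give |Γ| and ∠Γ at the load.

Γ ≈ 0.399 ∠ -18.3°

Γ = (Z_L − Z_0)/(Z_L + Z_0) = (350 − j200)/(990 − j200)
|Γ| = 403/1010 = 0.399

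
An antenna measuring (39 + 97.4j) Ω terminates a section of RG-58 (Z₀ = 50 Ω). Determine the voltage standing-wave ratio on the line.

VSWR ≈ 6.78

Γ = (Z_L − Z_0)/(Z_L + Z_0) = (-11 + j97.4)/(89 + j97.4)
|Γ| = 98/132 = 0.743
VSWR = (1 + |Γ|)/(1 − |Γ|) = 1.74/0.257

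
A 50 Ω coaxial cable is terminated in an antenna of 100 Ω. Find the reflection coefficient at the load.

Γ = (Z_L − Z_0)/(Z_L + Z_0) = (100 − 50)/(100 + 50) = 50/150

Γ = 0.333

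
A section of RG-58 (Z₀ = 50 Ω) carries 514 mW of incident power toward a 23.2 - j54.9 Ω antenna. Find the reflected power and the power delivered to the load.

|Γ| = |(-26.8 − j54.9)/(73.2 − j54.9)| = 0.668
|Γ|² = 0.446
P_refl = |Γ|²·P_inc = 229 mW, P_del = (1 − |Γ|²)·P_inc = 285 mW

P_reflected ≈ 229 mW; P_delivered ≈ 285 mW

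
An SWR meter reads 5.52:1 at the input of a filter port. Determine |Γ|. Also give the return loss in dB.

|Γ| ≈ 0.693; return loss ≈ 3.18 dB

|Γ| = (S − 1)/(S + 1) = (5.52 − 1)/(5.52 + 1) = 4.52/6.52
RL = −20·log₁₀|Γ| = −20·log₁₀(0.693)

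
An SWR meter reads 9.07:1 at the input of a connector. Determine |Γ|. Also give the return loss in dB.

|Γ| = (S − 1)/(S + 1) = (9.07 − 1)/(9.07 + 1) = 8.07/10.1
RL = −20·log₁₀|Γ| = −20·log₁₀(0.801)

|Γ| ≈ 0.801; return loss ≈ 1.92 dB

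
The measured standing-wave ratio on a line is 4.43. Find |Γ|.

|Γ| = (S − 1)/(S + 1) = (4.43 − 1)/(4.43 + 1) = 3.43/5.43

|Γ| ≈ 0.632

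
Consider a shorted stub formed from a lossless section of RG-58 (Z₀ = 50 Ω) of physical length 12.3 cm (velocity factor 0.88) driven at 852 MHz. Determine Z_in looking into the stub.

λ = v/f = 0.88·c / 852 MHz = 0.31 m
βl = 2π·l/λ = 2π × 0.397 = 143°
tan(βl) = -0.756
For a shorted stub, Z_in = jZ_0·tan(βl)

Z_in ≈ −j37.8 Ω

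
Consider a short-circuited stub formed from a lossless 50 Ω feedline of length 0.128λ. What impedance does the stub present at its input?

βl = 2π × 0.128 = 46.1°
tan(βl) = 1.04
For a short-circuited stub, Z_in = jZ_0·tan(βl)

Z_in ≈ +j51.9 Ω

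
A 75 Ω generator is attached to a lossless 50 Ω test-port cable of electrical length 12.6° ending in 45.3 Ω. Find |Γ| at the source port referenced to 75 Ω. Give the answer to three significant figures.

tan(βl) = 0.224
Z_in = Z_0·(Z_L + jZ_0·tanβl)/(Z_0 + jZ_L·tanβl) = 45.7 + j1.92 Ω
Γ_s = (Z_in − Z_s)/(Z_in + Z_s) = (-29.3 + j1.92)/(121 + j1.92), |Γ_s| = 0.243

|Γ| ≈ 0.243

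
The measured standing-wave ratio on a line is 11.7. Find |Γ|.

|Γ| ≈ 0.843

|Γ| = (S − 1)/(S + 1) = (11.7 − 1)/(11.7 + 1) = 10.7/12.7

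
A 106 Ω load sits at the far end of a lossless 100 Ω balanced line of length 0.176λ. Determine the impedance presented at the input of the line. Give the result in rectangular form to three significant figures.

βl = 2π × 0.176 = 63.4°
tan(βl) = tan(63.4°) = 1.99
Z_in = Z_0·(Z_L + jZ_0·tanβl)/(Z_0 + jZ_L·tanβl)
     = 100·(106 + j199)/(100 + j211)

Z_in ≈ 96.5 − j4.51 Ω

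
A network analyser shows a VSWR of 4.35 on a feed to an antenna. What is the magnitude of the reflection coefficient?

|Γ| = (S − 1)/(S + 1) = (4.35 − 1)/(4.35 + 1) = 3.35/5.35

|Γ| ≈ 0.626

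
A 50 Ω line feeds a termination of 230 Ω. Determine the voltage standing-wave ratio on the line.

Γ = (230 − 50)/(230 + 50) = 0.643
VSWR = (1 + 0.643)/(1 − 0.643)

VSWR ≈ 4.6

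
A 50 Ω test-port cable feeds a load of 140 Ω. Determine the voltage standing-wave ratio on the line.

VSWR ≈ 2.8

For a purely resistive load, VSWR = R_L/Z_0 or Z_0/R_L (whichever > 1) = 140/50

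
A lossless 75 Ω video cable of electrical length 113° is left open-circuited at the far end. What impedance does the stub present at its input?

tan(βl) = -2.36
For an open-circuited stub, Z_in = −jZ_0·cot(βl) = −jZ_0/tan(βl)

Z_in ≈ +j31.8 Ω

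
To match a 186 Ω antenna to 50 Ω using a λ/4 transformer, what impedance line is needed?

Z_qwt ≈ 96.4 Ω

Z_qwt = √(Z_0·R_L) = √(50 × 186) = √9300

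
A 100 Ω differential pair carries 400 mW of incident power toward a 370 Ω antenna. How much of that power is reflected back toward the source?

Γ = (370 − 100)/(370 + 100) = 0.574
|Γ|² = 0.33
P_refl = |Γ|²·P_inc = 132 mW, P_del = (1 − |Γ|²)·P_inc = 268 mW

P_reflected ≈ 132 mW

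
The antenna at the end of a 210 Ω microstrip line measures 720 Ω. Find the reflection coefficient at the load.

Γ = 0.548

Γ = (Z_L − Z_0)/(Z_L + Z_0) = (720 − 210)/(720 + 210) = 510/930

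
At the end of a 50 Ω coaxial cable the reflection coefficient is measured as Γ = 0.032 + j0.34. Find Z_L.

Z_L ≈ 42 + j32.3 Ω

Z_L = Z_0·(1 + Γ)/(1 − Γ) = 50·(1.03 + j0.34)/(0.968 − j0.34)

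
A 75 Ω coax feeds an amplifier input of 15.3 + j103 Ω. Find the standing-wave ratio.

VSWR ≈ 14.3

Γ = (Z_L − Z_0)/(Z_L + Z_0) = (-59.7 + j103)/(90.3 + j103)
|Γ| = 119/137 = 0.869
VSWR = (1 + |Γ|)/(1 − |Γ|) = 1.87/0.131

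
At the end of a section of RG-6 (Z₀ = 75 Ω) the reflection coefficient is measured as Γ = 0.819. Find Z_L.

Z_L ≈ 754 Ω

Z_L = Z_0·(1 + Γ)/(1 − Γ) = 75·(1.82)/(0.181)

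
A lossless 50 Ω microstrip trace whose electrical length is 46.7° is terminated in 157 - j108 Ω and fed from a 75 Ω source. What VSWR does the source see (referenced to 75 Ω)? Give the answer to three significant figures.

VSWR ≈ 5.86

tan(βl) = 1.06
Z_in = Z_0·(Z_L + jZ_0·tanβl)/(Z_0 + jZ_L·tanβl) = 15.2 − j32.1 Ω
Γ_s = (Z_in − Z_s)/(Z_in + Z_s) = (-59.8 − j32.1)/(90.2 − j32.1), |Γ_s| = 0.709
VSWR = (1 + |Γ_s|)/(1 − |Γ_s|)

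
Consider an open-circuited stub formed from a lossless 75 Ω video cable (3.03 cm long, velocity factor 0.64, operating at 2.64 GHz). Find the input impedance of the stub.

Z_in ≈ +j130 Ω

λ = v/f = 0.64·c / 2.64 GHz = 0.0727 m
βl = 2π·l/λ = 2π × 0.417 = 150°
tan(βl) = -0.578
For an open-circuited stub, Z_in = −jZ_0·cot(βl) = −jZ_0/tan(βl)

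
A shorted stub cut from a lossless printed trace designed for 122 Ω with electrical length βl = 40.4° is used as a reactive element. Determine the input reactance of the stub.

tan(βl) = 0.851
For a shorted stub, Z_in = jZ_0·tan(βl)

X_in ≈ 104 Ω (inductive)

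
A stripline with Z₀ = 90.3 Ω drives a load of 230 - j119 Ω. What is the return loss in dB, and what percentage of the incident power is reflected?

Γ = (139.7 − j119)/(320.3 − j119), |Γ| = 0.537
RL = −20·log₁₀(0.537) = 5.4 dB
P_refl/P_inc = |Γ|² = 0.288

RL ≈ 5.4 dB; 28.8% of incident power reflected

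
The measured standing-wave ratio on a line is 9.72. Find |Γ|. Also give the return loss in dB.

|Γ| ≈ 0.813; return loss ≈ 1.79 dB

|Γ| = (S − 1)/(S + 1) = (9.72 − 1)/(9.72 + 1) = 8.72/10.7
RL = −20·log₁₀|Γ| = −20·log₁₀(0.813)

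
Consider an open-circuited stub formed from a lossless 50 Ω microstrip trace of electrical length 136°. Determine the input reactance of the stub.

X_in ≈ 51.8 Ω (inductive)

tan(βl) = -0.966
For an open-circuited stub, Z_in = −jZ_0·cot(βl) = −jZ_0/tan(βl)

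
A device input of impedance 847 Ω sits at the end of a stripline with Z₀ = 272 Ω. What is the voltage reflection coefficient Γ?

Γ = (Z_L − Z_0)/(Z_L + Z_0) = (847 − 272)/(847 + 272) = 575/1119

Γ = 0.514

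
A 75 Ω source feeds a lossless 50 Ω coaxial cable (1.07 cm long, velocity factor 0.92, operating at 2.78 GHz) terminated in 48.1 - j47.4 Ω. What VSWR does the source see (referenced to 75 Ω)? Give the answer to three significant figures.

VSWR ≈ 3.63

λ = v/f = 0.92·c / 2.78 GHz = 0.0993 m
βl = 2π·l/λ = 2π × 0.108 = 38.8°
tan(βl) = 0.804
Z_in = Z_0·(Z_L + jZ_0·tanβl)/(Z_0 + jZ_L·tanβl) = 21.4 − j13.5 Ω
Γ_s = (Z_in − Z_s)/(Z_in + Z_s) = (-53.6 − j13.5)/(96.4 − j13.5), |Γ_s| = 0.568
VSWR = (1 + |Γ_s|)/(1 − |Γ_s|)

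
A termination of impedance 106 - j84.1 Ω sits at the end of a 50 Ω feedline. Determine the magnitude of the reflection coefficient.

|Γ| ≈ 0.57

Γ = (Z_L − Z_0)/(Z_L + Z_0) = (56 − j84.1)/(156 − j84.1)
|Γ| = 101/177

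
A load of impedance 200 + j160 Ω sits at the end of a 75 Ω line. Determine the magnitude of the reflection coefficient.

|Γ| ≈ 0.638

Γ = (Z_L − Z_0)/(Z_L + Z_0) = (125 + j160)/(275 + j160)
|Γ| = 203/318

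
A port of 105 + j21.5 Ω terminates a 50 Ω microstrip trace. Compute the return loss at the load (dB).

Γ = (55 + j21.5)/(155 + j21.5), |Γ| = 0.377
RL = −20·log₁₀|Γ| = −20·log₁₀(0.377)

RL ≈ 8.46 dB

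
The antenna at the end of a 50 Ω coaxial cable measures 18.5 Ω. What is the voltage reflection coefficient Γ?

Γ = -0.46

Γ = (Z_L − Z_0)/(Z_L + Z_0) = (18.5 − 50)/(18.5 + 50) = -31.5/68.5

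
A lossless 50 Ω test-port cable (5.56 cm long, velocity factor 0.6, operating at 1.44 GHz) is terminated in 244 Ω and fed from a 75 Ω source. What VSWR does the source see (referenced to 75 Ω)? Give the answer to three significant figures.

VSWR ≈ 3.74

λ = v/f = 0.6·c / 1.44 GHz = 0.125 m
βl = 2π·l/λ = 2π × 0.445 = 160°
tan(βl) = -0.361
Z_in = Z_0·(Z_L + jZ_0·tanβl)/(Z_0 + jZ_L·tanβl) = 67.1 + j100 Ω
Γ_s = (Z_in − Z_s)/(Z_in + Z_s) = (-7.9 + j100)/(142 + j100), |Γ_s| = 0.578
VSWR = (1 + |Γ_s|)/(1 − |Γ_s|)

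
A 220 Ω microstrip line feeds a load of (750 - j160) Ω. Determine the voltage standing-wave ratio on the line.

Γ = (Z_L − Z_0)/(Z_L + Z_0) = (530 − j160)/(970 − j160)
|Γ| = 554/983 = 0.563
VSWR = (1 + |Γ|)/(1 − |Γ|) = 1.56/0.437

VSWR ≈ 3.58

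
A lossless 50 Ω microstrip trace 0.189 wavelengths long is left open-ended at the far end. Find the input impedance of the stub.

Z_in ≈ −j20.2 Ω

βl = 2π × 0.189 = 68°
tan(βl) = 2.48
For an open-ended stub, Z_in = −jZ_0·cot(βl) = −jZ_0/tan(βl)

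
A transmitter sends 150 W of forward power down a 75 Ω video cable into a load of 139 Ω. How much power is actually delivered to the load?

Γ = (139 − 75)/(139 + 75) = 0.299
|Γ|² = 0.0894
P_refl = |Γ|²·P_inc = 13.4 W, P_del = (1 − |Γ|²)·P_inc = 137 W

P_delivered ≈ 137 W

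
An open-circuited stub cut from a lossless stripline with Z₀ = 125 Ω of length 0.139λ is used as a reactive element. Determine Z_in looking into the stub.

βl = 2π × 0.139 = 50°
tan(βl) = 1.19
For an open-circuited stub, Z_in = −jZ_0·cot(βl) = −jZ_0/tan(βl)

Z_in ≈ −j105 Ω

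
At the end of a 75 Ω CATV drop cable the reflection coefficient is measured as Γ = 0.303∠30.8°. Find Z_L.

Z_L = Z_0·(1 + Γ)/(1 − Γ) = 75·(1.26 + j0.155)/(0.74 − j0.155)

Z_L ≈ 119 + j40.7 Ω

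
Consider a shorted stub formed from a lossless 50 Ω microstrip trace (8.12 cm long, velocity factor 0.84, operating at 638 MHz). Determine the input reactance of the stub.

λ = v/f = 0.84·c / 638 MHz = 0.395 m
βl = 2π·l/λ = 2π × 0.206 = 74°
tan(βl) = 3.49
For a shorted stub, Z_in = jZ_0·tan(βl)

X_in ≈ 174 Ω (inductive)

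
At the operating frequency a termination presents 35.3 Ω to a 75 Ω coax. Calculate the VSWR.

VSWR ≈ 2.12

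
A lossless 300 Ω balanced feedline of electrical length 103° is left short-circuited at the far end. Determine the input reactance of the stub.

X_in ≈ -1300 Ω (capacitive)

tan(βl) = -4.33
For a short-circuited stub, Z_in = jZ_0·tan(βl)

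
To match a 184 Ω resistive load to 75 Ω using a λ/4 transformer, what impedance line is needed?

Z_qwt = √(Z_0·R_L) = √(75 × 184) = √13800

Z_qwt ≈ 117 Ω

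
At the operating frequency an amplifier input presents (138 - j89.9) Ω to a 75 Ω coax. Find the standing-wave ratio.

Γ = (Z_L − Z_0)/(Z_L + Z_0) = (63 − j89.9)/(213 − j89.9)
|Γ| = 110/231 = 0.475
VSWR = (1 + |Γ|)/(1 − |Γ|) = 1.47/0.525

VSWR ≈ 2.81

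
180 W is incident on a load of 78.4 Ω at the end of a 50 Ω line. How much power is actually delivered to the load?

P_delivered ≈ 171 W

Γ = (78.4 − 50)/(78.4 + 50) = 0.221
|Γ|² = 0.0489
P_refl = |Γ|²·P_inc = 8.81 W, P_del = (1 − |Γ|²)·P_inc = 171 W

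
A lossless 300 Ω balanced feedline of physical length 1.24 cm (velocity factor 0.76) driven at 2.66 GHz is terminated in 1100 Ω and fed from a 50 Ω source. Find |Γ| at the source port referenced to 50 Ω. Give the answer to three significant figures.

λ = v/f = 0.76·c / 2.66 GHz = 0.0857 m
βl = 2π·l/λ = 2π × 0.145 = 52.1°
tan(βl) = 1.28
Z_in = Z_0·(Z_L + jZ_0·tanβl)/(Z_0 + jZ_L·tanβl) = 126 − j207 Ω
Γ_s = (Z_in − Z_s)/(Z_in + Z_s) = (75.8 − j207)/(176 − j207), |Γ_s| = 0.812

|Γ| ≈ 0.812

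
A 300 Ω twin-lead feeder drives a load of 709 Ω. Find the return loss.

Γ = (709 − 300)/(709 + 300) = 0.405
RL = −20·log₁₀|Γ| = −20·log₁₀(0.405)

RL ≈ 7.84 dB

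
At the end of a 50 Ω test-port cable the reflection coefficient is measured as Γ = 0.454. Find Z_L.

Z_L = Z_0·(1 + Γ)/(1 − Γ) = 50·(1.45)/(0.546)

Z_L ≈ 133 Ω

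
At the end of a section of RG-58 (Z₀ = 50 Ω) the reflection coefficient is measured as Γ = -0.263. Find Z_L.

Z_L = Z_0·(1 + Γ)/(1 − Γ) = 50·(0.737)/(1.26)

Z_L ≈ 29.2 Ω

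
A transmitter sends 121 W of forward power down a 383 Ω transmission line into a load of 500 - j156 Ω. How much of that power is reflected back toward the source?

|Γ| = |(117 − j156)/(883 − j156)| = 0.217
|Γ|² = 0.0473
P_refl = |Γ|²·P_inc = 5.72 W, P_del = (1 − |Γ|²)·P_inc = 115 W

P_reflected ≈ 5.72 W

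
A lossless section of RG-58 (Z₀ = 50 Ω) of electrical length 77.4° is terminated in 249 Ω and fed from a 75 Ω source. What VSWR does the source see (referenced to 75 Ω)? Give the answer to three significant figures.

tan(βl) = 4.47
Z_in = Z_0·(Z_L + jZ_0·tanβl)/(Z_0 + jZ_L·tanβl) = 10.5 − j10.7 Ω
Γ_s = (Z_in − Z_s)/(Z_in + Z_s) = (-64.5 − j10.7)/(85.5 − j10.7), |Γ_s| = 0.758
VSWR = (1 + |Γ_s|)/(1 − |Γ_s|)

VSWR ≈ 7.28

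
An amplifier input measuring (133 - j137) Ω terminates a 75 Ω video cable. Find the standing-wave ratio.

VSWR ≈ 3.97

Γ = (Z_L − Z_0)/(Z_L + Z_0) = (58 − j137)/(208 − j137)
|Γ| = 149/249 = 0.597
VSWR = (1 + |Γ|)/(1 − |Γ|) = 1.6/0.403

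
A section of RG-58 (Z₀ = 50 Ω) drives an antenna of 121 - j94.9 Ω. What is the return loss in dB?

RL ≈ 4.35 dB

Γ = (71 − j94.9)/(171 − j94.9), |Γ| = 0.606
RL = −20·log₁₀|Γ| = −20·log₁₀(0.606)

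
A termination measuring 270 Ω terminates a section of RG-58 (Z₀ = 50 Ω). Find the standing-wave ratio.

VSWR ≈ 5.4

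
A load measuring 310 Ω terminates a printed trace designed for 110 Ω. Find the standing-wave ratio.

VSWR ≈ 2.82

Γ = (310 − 110)/(310 + 110) = 0.476
VSWR = (1 + 0.476)/(1 − 0.476)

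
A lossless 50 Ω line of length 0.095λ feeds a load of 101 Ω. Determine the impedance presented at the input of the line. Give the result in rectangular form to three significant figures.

βl = 2π × 0.095 = 34.2°
tan(βl) = tan(34.2°) = 0.68
Z_in = Z_0·(Z_L + jZ_0·tanβl)/(Z_0 + jZ_L·tanβl)
     = 50·(101 + j34)/(50 + j68.6)

Z_in ≈ 51.2 − j36.3 Ω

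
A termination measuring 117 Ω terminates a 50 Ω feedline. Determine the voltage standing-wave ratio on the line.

Γ = (117 − 50)/(117 + 50) = 0.401
VSWR = (1 + 0.401)/(1 − 0.401)

VSWR ≈ 2.34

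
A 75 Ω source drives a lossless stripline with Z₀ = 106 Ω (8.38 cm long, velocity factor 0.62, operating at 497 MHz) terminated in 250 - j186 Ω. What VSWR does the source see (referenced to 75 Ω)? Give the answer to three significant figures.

λ = v/f = 0.62·c / 497 MHz = 0.374 m
βl = 2π·l/λ = 2π × 0.224 = 80.6°
tan(βl) = 6.05
Z_in = Z_0·(Z_L + jZ_0·tanβl)/(Z_0 + jZ_L·tanβl) = 27.8 + j5.08 Ω
Γ_s = (Z_in − Z_s)/(Z_in + Z_s) = (-47.2 + j5.08)/(103 + j5.08), |Γ_s| = 0.462
VSWR = (1 + |Γ_s|)/(1 − |Γ_s|)

VSWR ≈ 2.72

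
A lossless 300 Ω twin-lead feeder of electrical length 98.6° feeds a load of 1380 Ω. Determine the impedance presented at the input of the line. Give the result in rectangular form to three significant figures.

Z_in ≈ 66.6 + j43.2 Ω

tan(βl) = tan(98.6°) = -6.61
Z_in = Z_0·(Z_L + jZ_0·tanβl)/(Z_0 + jZ_L·tanβl)
     = 300·(1380 − j1980)/(300 − j9120)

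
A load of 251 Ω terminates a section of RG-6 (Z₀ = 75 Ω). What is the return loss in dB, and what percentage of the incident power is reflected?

Γ = (251 − 75)/(251 + 75) = 0.54
RL = −20·log₁₀(0.54) = 5.35 dB
P_refl/P_inc = |Γ|² = 0.291

RL ≈ 5.35 dB; 29.1% of incident power reflected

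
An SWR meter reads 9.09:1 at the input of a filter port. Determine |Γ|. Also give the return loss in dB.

|Γ| = (S − 1)/(S + 1) = (9.09 − 1)/(9.09 + 1) = 8.09/10.1
RL = −20·log₁₀|Γ| = −20·log₁₀(0.802)

|Γ| ≈ 0.802; return loss ≈ 1.92 dB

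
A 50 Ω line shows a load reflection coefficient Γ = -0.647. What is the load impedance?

Z_L ≈ 10.7 Ω

Z_L = Z_0·(1 + Γ)/(1 − Γ) = 50·(0.353)/(1.65)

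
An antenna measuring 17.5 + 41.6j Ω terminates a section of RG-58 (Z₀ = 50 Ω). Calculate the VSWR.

VSWR ≈ 4.98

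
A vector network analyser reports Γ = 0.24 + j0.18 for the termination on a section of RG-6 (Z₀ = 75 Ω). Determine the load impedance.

Z_L ≈ 112 + j44.3 Ω

Z_L = Z_0·(1 + Γ)/(1 − Γ) = 75·(1.24 + j0.18)/(0.76 − j0.18)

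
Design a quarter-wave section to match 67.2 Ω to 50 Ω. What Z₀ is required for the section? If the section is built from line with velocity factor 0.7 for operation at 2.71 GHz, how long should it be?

Z_qwt ≈ 58 Ω; length ≈ 1.94 cm

Z_qwt = √(Z_0·R_L) = √(50 × 67.2) = √3360
λ = 0.7·c/f = 0.0775 m, so l = λ/4 = 0.0194 m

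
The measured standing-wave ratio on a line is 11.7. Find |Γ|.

|Γ| ≈ 0.843

|Γ| = (S − 1)/(S + 1) = (11.7 − 1)/(11.7 + 1) = 10.7/12.7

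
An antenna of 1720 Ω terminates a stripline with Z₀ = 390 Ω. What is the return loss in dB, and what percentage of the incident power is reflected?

RL ≈ 4.01 dB; 39.7% of incident power reflected

Γ = (1720 − 390)/(1720 + 390) = 0.63
RL = −20·log₁₀(0.63) = 4.01 dB
P_refl/P_inc = |Γ|² = 0.397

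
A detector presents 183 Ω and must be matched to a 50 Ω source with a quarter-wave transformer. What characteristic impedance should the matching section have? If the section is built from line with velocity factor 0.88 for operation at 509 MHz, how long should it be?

Z_qwt = √(Z_0·R_L) = √(50 × 183) = √9150
λ = 0.88·c/f = 0.519 m, so l = λ/4 = 0.13 m

Z_qwt ≈ 95.7 Ω; length ≈ 13 cm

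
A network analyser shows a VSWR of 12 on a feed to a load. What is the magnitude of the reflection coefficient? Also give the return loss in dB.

|Γ| ≈ 0.846; return loss ≈ 1.45 dB

|Γ| = (S − 1)/(S + 1) = (12 − 1)/(12 + 1) = 11/13
RL = −20·log₁₀|Γ| = −20·log₁₀(0.846)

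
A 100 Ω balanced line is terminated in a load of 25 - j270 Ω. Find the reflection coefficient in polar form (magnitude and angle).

Γ ≈ 0.942 ∠ -40.4°

Γ = (Z_L − Z_0)/(Z_L + Z_0) = (-75 − j270)/(125 − j270)
|Γ| = 280/298 = 0.942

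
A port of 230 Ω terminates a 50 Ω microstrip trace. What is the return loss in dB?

Γ = (230 − 50)/(230 + 50) = 0.643
RL = −20·log₁₀|Γ| = −20·log₁₀(0.643)

RL ≈ 3.84 dB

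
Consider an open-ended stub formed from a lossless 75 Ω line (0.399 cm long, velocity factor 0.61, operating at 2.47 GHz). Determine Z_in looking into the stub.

λ = v/f = 0.61·c / 2.47 GHz = 0.0741 m
βl = 2π·l/λ = 2π × 0.0539 = 19.4°
tan(βl) = 0.352
For an open-ended stub, Z_in = −jZ_0·cot(βl) = −jZ_0/tan(βl)

Z_in ≈ −j213 Ω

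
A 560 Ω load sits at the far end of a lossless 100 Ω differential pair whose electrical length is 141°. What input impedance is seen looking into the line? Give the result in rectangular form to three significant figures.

Z_in ≈ 43 + j114 Ω

tan(βl) = tan(141°) = -0.81
Z_in = Z_0·(Z_L + jZ_0·tanβl)/(Z_0 + jZ_L·tanβl)
     = 100·(560 − j81)/(100 − j453)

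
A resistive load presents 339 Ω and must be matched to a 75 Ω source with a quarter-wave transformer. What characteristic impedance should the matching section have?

Z_qwt ≈ 159 Ω

Z_qwt = √(Z_0·R_L) = √(75 × 339) = √25420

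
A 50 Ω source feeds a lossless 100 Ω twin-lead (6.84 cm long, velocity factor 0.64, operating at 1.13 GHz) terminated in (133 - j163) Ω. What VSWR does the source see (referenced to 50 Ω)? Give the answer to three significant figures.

λ = v/f = 0.64·c / 1.13 GHz = 0.17 m
βl = 2π·l/λ = 2π × 0.403 = 145°
tan(βl) = -0.702
Z_in = Z_0·(Z_L + jZ_0·tanβl)/(Z_0 + jZ_L·tanβl) = 222 + j177 Ω
Γ_s = (Z_in − Z_s)/(Z_in + Z_s) = (172 + j177)/(272 + j177), |Γ_s| = 0.76
VSWR = (1 + |Γ_s|)/(1 − |Γ_s|)

VSWR ≈ 7.35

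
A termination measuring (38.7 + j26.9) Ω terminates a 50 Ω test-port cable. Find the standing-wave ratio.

VSWR ≈ 1.92

Γ = (Z_L − Z_0)/(Z_L + Z_0) = (-11.3 + j26.9)/(88.7 + j26.9)
|Γ| = 29.2/92.7 = 0.315
VSWR = (1 + |Γ|)/(1 − |Γ|) = 1.31/0.685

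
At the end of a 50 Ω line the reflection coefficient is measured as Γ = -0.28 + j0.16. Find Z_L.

Z_L = Z_0·(1 + Γ)/(1 − Γ) = 50·(0.72 + j0.16)/(1.28 − j0.16)

Z_L ≈ 26.9 + j9.62 Ω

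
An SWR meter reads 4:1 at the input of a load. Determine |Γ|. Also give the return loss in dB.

|Γ| ≈ 0.6; return loss ≈ 4.44 dB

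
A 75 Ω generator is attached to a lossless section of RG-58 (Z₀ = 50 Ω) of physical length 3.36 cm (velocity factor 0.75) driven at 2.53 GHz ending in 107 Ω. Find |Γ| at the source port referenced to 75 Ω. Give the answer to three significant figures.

λ = v/f = 0.75·c / 2.53 GHz = 0.0889 m
βl = 2π·l/λ = 2π × 0.378 = 136°
tan(βl) = -0.965
Z_in = Z_0·(Z_L + jZ_0·tanβl)/(Z_0 + jZ_L·tanβl) = 39.2 + j32.8 Ω
Γ_s = (Z_in − Z_s)/(Z_in + Z_s) = (-35.8 + j32.8)/(114 + j32.8), |Γ_s| = 0.408

|Γ| ≈ 0.408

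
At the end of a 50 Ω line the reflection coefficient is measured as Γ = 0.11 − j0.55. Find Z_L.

Z_L = Z_0·(1 + Γ)/(1 − Γ) = 50·(1.11 − j0.55)/(0.89 + j0.55)

Z_L ≈ 31.3 − j50.2 Ω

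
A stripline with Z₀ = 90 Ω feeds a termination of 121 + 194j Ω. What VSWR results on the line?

Γ = (Z_L − Z_0)/(Z_L + Z_0) = (31 + j194)/(211 + j194)
|Γ| = 196/287 = 0.685
VSWR = (1 + |Γ|)/(1 − |Γ|) = 1.69/0.315

VSWR ≈ 5.36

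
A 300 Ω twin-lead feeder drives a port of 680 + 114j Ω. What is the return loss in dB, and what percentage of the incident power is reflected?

RL ≈ 7.91 dB; 16.2% of incident power reflected

Γ = (380 + j114)/(980 + j114), |Γ| = 0.402
RL = −20·log₁₀(0.402) = 7.91 dB
P_refl/P_inc = |Γ|² = 0.162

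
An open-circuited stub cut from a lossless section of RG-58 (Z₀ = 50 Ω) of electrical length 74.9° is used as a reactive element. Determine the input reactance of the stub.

X_in ≈ -13.5 Ω (capacitive)

tan(βl) = 3.71
For an open-circuited stub, Z_in = −jZ_0·cot(βl) = −jZ_0/tan(βl)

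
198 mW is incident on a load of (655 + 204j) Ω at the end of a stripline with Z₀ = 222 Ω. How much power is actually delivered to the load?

P_delivered ≈ 142 mW

|Γ| = |(433 + j204)/(877 + j204)| = 0.532
|Γ|² = 0.283
P_refl = |Γ|²·P_inc = 56 mW, P_del = (1 − |Γ|²)·P_inc = 142 mW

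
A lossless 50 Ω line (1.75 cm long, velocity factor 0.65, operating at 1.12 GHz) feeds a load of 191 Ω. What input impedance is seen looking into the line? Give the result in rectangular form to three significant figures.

Z_in ≈ 33.3 − j56.4 Ω

λ = v/f = 0.65·c / 1.12 GHz = 0.174 m
βl = 2π·l/λ = 2π × 0.101 = 36.2°
tan(βl) = tan(36.2°) = 0.731
Z_in = Z_0·(Z_L + jZ_0·tanβl)/(Z_0 + jZ_L·tanβl)
     = 50·(191 + j36.6)/(50 + j140)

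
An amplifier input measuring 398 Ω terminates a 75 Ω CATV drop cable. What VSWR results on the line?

VSWR ≈ 5.31

Γ = (398 − 75)/(398 + 75) = 0.683
VSWR = (1 + 0.683)/(1 − 0.683)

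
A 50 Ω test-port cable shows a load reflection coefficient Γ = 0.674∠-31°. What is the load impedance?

Z_L = Z_0·(1 + Γ)/(1 − Γ) = 50·(1.58 − j0.347)/(0.422 + j0.347)

Z_L ≈ 91.3 − j116 Ω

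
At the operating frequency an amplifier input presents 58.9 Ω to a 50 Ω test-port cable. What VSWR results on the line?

VSWR ≈ 1.18

Γ = (58.9 − 50)/(58.9 + 50) = 0.0817
VSWR = (1 + 0.0817)/(1 − 0.0817)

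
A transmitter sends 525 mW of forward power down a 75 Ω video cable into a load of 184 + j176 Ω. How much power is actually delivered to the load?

P_delivered ≈ 296 mW

|Γ| = |(109 + j176)/(259 + j176)| = 0.661
|Γ|² = 0.437
P_refl = |Γ|²·P_inc = 229 mW, P_del = (1 − |Γ|²)·P_inc = 296 mW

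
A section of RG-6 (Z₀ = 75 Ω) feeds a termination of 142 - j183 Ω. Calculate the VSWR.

Γ = (Z_L − Z_0)/(Z_L + Z_0) = (67 − j183)/(217 − j183)
|Γ| = 195/284 = 0.687
VSWR = (1 + |Γ|)/(1 − |Γ|) = 1.69/0.313

VSWR ≈ 5.38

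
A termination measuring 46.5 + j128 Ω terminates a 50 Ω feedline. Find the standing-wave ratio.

VSWR ≈ 8.94

Γ = (Z_L − Z_0)/(Z_L + Z_0) = (-3.5 + j128)/(96.5 + j128)
|Γ| = 128/160 = 0.799
VSWR = (1 + |Γ|)/(1 − |Γ|) = 1.8/0.201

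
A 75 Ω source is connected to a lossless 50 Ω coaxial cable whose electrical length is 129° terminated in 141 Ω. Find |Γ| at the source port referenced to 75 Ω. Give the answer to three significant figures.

|Γ| ≈ 0.541

tan(βl) = -1.23
Z_in = Z_0·(Z_L + jZ_0·tanβl)/(Z_0 + jZ_L·tanβl) = 27.1 + j32.7 Ω
Γ_s = (Z_in − Z_s)/(Z_in + Z_s) = (-47.9 + j32.7)/(102 + j32.7), |Γ_s| = 0.541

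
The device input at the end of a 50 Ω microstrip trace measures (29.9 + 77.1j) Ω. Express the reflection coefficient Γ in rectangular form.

Γ = (Z_L − Z_0)/(Z_L + Z_0) = (-20.1 + j77.1)/(79.9 + j77.1)

Γ ≈ 0.352 + j0.625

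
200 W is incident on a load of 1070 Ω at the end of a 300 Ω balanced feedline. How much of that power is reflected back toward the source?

Γ = (1070 − 300)/(1070 + 300) = 0.562
|Γ|² = 0.316
P_refl = |Γ|²·P_inc = 63.2 W, P_del = (1 − |Γ|²)·P_inc = 137 W

P_reflected ≈ 63.2 W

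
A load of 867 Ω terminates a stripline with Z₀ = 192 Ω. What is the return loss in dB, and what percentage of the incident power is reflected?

RL ≈ 3.91 dB; 40.6% of incident power reflected

Γ = (867 − 192)/(867 + 192) = 0.637
RL = −20·log₁₀(0.637) = 3.91 dB
P_refl/P_inc = |Γ|² = 0.406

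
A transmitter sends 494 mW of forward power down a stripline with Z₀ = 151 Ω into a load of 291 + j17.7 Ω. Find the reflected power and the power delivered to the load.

P_reflected ≈ 50.3 mW; P_delivered ≈ 444 mW

|Γ| = |(140 + j17.7)/(442 + j17.7)| = 0.319
|Γ|² = 0.102
P_refl = |Γ|²·P_inc = 50.3 mW, P_del = (1 − |Γ|²)·P_inc = 444 mW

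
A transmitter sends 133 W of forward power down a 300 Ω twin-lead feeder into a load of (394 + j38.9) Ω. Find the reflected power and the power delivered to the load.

|Γ| = |(94 + j38.9)/(694 + j38.9)| = 0.146
|Γ|² = 0.0214
P_refl = |Γ|²·P_inc = 2.85 W, P_del = (1 − |Γ|²)·P_inc = 130 W

P_reflected ≈ 2.85 W; P_delivered ≈ 130 W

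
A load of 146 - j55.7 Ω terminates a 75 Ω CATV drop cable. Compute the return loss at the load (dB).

RL ≈ 8.05 dB

Γ = (71 − j55.7)/(221 − j55.7), |Γ| = 0.396
RL = −20·log₁₀|Γ| = −20·log₁₀(0.396)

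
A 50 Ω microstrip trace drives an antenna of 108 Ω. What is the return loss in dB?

RL ≈ 8.7 dB

Γ = (108 − 50)/(108 + 50) = 0.367
RL = −20·log₁₀|Γ| = −20·log₁₀(0.367)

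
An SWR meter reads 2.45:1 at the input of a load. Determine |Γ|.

|Γ| ≈ 0.42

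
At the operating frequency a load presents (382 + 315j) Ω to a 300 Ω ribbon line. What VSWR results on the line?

VSWR ≈ 2.53

Γ = (Z_L − Z_0)/(Z_L + Z_0) = (82 + j315)/(682 + j315)
|Γ| = 325/751 = 0.433
VSWR = (1 + |Γ|)/(1 − |Γ|) = 1.43/0.567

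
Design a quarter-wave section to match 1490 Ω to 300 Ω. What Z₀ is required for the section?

Z_qwt = √(Z_0·R_L) = √(300 × 1490) = √447000

Z_qwt ≈ 669 Ω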